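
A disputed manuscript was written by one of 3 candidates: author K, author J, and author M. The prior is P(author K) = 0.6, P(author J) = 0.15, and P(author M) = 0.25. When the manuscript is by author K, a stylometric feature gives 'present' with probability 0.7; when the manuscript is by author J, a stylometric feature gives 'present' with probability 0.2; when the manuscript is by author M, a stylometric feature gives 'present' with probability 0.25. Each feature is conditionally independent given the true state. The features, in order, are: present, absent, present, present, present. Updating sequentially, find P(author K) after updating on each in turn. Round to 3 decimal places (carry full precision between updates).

After 'present': normaliser = 0.7·0.6000 + 0.2·0.1500 + 0.25·0.2500; P(author K) ≈ 0.8195, P(author J) ≈ 0.0585, P(author M) ≈ 0.1220
After 'absent': normaliser = 0.3·0.8195 + 0.8·0.0585 + 0.75·0.1220; P(author K) ≈ 0.6400, P(author J) ≈ 0.1219, P(author M) ≈ 0.2381
After 'present': normaliser = 0.7·0.6400 + 0.2·0.1219 + 0.25·0.2381; P(author K) ≈ 0.8423, P(author J) ≈ 0.0458, P(author M) ≈ 0.1119
After 'present': normaliser = 0.7·0.8423 + 0.2·0.0458 + 0.25·0.1119; P(author K) ≈ 0.9407, P(author J) ≈ 0.0146, P(author M) ≈ 0.0446
After 'present': normaliser = 0.7·0.9407 + 0.2·0.0146 + 0.25·0.0446; P(author K) ≈ 0.9791, P(author J) ≈ 0.0043, P(author M) ≈ 0.0166

0.979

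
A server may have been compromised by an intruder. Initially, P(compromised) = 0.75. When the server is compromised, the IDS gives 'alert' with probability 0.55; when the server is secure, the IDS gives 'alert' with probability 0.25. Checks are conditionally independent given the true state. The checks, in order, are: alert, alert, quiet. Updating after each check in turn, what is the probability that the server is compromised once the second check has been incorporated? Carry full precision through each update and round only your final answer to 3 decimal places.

0.936

After 'alert': P(compromised) = 0.55·0.7500 / (0.55·0.7500 + 0.25·0.2500) ≈ 0.8684
After 'alert': P(compromised) = 0.55·0.8684 / (0.55·0.8684 + 0.25·0.1316) ≈ 0.9356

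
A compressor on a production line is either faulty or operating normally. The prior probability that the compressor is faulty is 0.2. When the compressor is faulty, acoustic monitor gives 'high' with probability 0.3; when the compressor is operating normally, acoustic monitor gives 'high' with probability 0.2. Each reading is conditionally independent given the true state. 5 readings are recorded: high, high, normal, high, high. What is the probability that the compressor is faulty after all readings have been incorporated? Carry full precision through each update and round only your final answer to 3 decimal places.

0.525

After 'high': P(faulty) = 0.3·0.2000 / (0.3·0.2000 + 0.2·0.8000) ≈ 0.2727
After 'high': P(faulty) = 0.3·0.2727 / (0.3·0.2727 + 0.2·0.7273) ≈ 0.3600
After 'normal': P(faulty) = 0.7·0.3600 / (0.7·0.3600 + 0.8·0.6400) ≈ 0.3298
After 'high': P(faulty) = 0.3·0.3298 / (0.3·0.3298 + 0.2·0.6702) ≈ 0.4247
After 'high': P(faulty) = 0.3·0.4247 / (0.3·0.4247 + 0.2·0.5753) ≈ 0.5255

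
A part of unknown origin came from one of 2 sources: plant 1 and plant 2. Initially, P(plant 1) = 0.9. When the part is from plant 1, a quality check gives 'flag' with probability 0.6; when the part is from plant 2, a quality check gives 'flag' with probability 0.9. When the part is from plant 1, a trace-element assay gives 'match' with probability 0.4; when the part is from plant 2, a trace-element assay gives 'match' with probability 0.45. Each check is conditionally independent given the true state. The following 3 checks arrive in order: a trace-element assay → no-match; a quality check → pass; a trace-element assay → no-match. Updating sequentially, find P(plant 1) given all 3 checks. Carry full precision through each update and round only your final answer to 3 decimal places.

0.977

After a trace-element assay='no-match': P(plant 1) = 0.6·0.9000 / (0.6·0.9000 + 0.55·0.1000) ≈ 0.9076
After a quality check='pass': P(plant 1) = 0.4·0.9076 / (0.4·0.9076 + 0.1·0.0924) ≈ 0.9752
After a trace-element assay='no-match': P(plant 1) = 0.6·0.9752 / (0.6·0.9752 + 0.55·0.0248) ≈ 0.9772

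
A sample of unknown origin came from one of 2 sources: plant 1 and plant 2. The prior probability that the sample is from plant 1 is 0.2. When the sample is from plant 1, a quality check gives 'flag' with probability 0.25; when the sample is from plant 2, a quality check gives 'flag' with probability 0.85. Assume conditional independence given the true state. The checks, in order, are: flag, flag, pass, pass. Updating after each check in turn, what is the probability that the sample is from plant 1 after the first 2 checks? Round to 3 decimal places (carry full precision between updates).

0.021

Apply Bayes' rule sequentially, carrying P(plant 1) forward.
After 'flag': P(plant 1) = 0.25·0.2000 / (0.25·0.2000 + 0.85·0.8000) ≈ 0.0685
After 'flag': P(plant 1) = 0.25·0.0685 / (0.25·0.0685 + 0.85·0.9315) ≈ 0.0212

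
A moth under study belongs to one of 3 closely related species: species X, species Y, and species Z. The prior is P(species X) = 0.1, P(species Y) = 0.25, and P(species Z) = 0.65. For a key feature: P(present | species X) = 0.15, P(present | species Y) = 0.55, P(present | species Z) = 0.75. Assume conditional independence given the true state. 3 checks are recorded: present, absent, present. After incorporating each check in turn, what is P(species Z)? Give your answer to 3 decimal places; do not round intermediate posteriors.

0.718

Apply Bayes' rule sequentially, carrying P(species Z) forward.
After 'present': normaliser = 0.15·0.1000 + 0.55·0.2500 + 0.75·0.6500; P(species X) ≈ 0.0234, P(species Y) ≈ 0.2148, P(species Z) ≈ 0.7617
After 'absent': normaliser = 0.85·0.0234 + 0.45·0.2148 + 0.25·0.7617; P(species X) ≈ 0.0649, P(species Y) ≈ 0.3149, P(species Z) ≈ 0.6202
After 'present': normaliser = 0.15·0.0649 + 0.55·0.3149 + 0.75·0.6202; P(species X) ≈ 0.0150, P(species Y) ≈ 0.2672, P(species Z) ≈ 0.7178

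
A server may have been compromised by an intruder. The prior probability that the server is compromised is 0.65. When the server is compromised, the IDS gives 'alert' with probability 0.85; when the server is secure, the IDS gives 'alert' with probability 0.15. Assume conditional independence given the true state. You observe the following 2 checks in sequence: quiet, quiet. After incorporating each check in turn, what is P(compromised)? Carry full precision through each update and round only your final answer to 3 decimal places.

Apply Bayes' rule sequentially, carrying P(compromised) forward.
After 'quiet': P(compromised) = 0.15·0.6500 / (0.15·0.6500 + 0.85·0.3500) ≈ 0.2468
After 'quiet': P(compromised) = 0.15·0.2468 / (0.15·0.2468 + 0.85·0.7532) ≈ 0.0547

0.055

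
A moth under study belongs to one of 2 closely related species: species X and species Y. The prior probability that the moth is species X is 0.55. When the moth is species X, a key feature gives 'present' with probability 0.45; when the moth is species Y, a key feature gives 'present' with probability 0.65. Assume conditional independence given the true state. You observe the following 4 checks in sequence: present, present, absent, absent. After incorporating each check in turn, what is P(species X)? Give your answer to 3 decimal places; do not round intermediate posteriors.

0.591

Apply Bayes' rule sequentially, carrying P(species X) forward.
After 'present': P(species X) = 0.45·0.5500 / (0.45·0.5500 + 0.65·0.4500) ≈ 0.4583
After 'present': P(species X) = 0.45·0.4583 / (0.45·0.4583 + 0.65·0.5417) ≈ 0.3694
After 'absent': P(species X) = 0.55·0.3694 / (0.55·0.3694 + 0.35·0.6306) ≈ 0.4793
After 'absent': P(species X) = 0.55·0.4793 / (0.55·0.4793 + 0.35·0.5207) ≈ 0.5913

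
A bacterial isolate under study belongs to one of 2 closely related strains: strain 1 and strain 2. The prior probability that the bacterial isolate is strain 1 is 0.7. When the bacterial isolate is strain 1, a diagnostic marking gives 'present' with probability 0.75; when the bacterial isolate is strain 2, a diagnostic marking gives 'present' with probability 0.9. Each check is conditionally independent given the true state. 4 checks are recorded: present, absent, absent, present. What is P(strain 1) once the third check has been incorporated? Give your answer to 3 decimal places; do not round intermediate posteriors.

0.924

After 'present': P(strain 1) = 0.75·0.7000 / (0.75·0.7000 + 0.9·0.3000) ≈ 0.6604
After 'absent': P(strain 1) = 0.25·0.6604 / (0.25·0.6604 + 0.1·0.3396) ≈ 0.8294
After 'absent': P(strain 1) = 0.25·0.8294 / (0.25·0.8294 + 0.1·0.1706) ≈ 0.9240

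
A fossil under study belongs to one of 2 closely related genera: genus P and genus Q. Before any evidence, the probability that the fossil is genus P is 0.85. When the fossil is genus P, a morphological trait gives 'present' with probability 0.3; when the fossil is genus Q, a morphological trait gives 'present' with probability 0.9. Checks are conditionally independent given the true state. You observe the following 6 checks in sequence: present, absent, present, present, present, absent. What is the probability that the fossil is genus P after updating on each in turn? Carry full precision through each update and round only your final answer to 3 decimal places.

0.774

After 'present': P(genus P) = 0.3·0.8500 / (0.3·0.8500 + 0.9·0.1500) ≈ 0.6538
After 'absent': P(genus P) = 0.7·0.6538 / (0.7·0.6538 + 0.1·0.3462) ≈ 0.9297
After 'present': P(genus P) = 0.3·0.9297 / (0.3·0.9297 + 0.9·0.0703) ≈ 0.8151
After 'present': P(genus P) = 0.3·0.8151 / (0.3·0.8151 + 0.9·0.1849) ≈ 0.5950
After 'present': P(genus P) = 0.3·0.5950 / (0.3·0.5950 + 0.9·0.4050) ≈ 0.3287
After 'absent': P(genus P) = 0.7·0.3287 / (0.7·0.3287 + 0.1·0.6713) ≈ 0.7742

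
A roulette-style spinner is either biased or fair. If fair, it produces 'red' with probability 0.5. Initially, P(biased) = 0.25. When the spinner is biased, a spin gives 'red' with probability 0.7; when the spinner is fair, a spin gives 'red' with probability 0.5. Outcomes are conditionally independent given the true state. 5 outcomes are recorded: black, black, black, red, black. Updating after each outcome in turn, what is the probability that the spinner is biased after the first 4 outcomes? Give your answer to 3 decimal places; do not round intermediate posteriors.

After 'black': P(biased) = 0.3·0.2500 / (0.3·0.2500 + 0.5·0.7500) ≈ 0.1667
After 'black': P(biased) = 0.3·0.1667 / (0.3·0.1667 + 0.5·0.8333) ≈ 0.1071
After 'black': P(biased) = 0.3·0.1071 / (0.3·0.1071 + 0.5·0.8929) ≈ 0.0672
After 'red': P(biased) = 0.7·0.0672 / (0.7·0.0672 + 0.5·0.9328) ≈ 0.0916

0.092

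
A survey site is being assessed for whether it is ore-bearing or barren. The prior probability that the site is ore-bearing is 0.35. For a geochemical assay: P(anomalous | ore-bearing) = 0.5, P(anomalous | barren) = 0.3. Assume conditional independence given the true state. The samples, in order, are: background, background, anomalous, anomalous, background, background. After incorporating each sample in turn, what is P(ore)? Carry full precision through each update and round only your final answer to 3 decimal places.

After 'background': P(ore) = 0.5·0.3500 / (0.5·0.3500 + 0.7·0.6500) ≈ 0.2778
After 'background': P(ore) = 0.5·0.2778 / (0.5·0.2778 + 0.7·0.7222) ≈ 0.2155
After 'anomalous': P(ore) = 0.5·0.2155 / (0.5·0.2155 + 0.3·0.7845) ≈ 0.3141
After 'anomalous': P(ore) = 0.5·0.3141 / (0.5·0.3141 + 0.3·0.6859) ≈ 0.4328
After 'background': P(ore) = 0.5·0.4328 / (0.5·0.4328 + 0.7·0.5672) ≈ 0.3528
After 'background': P(ore) = 0.5·0.3528 / (0.5·0.3528 + 0.7·0.6472) ≈ 0.2802

0.280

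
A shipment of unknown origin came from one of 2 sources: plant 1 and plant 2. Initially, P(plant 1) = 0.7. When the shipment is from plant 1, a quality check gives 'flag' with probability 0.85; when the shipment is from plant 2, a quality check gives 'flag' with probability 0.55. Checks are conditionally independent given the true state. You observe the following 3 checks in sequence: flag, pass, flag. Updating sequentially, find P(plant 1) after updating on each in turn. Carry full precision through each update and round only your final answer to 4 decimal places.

After 'flag': P(plant 1) = 0.85·0.7000 / (0.85·0.7000 + 0.55·0.3000) ≈ 0.7829
After 'pass': P(plant 1) = 0.15·0.7829 / (0.15·0.7829 + 0.45·0.2171) ≈ 0.5459
After 'flag': P(plant 1) = 0.85·0.5459 / (0.85·0.5459 + 0.55·0.4541) ≈ 0.6501

0.6501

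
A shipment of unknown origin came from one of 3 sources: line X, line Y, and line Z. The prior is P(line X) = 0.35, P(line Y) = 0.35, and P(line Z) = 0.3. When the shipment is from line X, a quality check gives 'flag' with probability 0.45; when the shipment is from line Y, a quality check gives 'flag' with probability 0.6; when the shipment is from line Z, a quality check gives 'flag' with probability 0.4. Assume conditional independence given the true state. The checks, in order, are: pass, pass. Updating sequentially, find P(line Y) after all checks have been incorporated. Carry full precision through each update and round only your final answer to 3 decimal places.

0.208

Each posterior becomes the prior for the next update.
After 'pass': normaliser = 0.55·0.3500 + 0.4·0.3500 + 0.6·0.3000; P(line X) ≈ 0.3756, P(line Y) ≈ 0.2732, P(line Z) ≈ 0.3512
After 'pass': normaliser = 0.55·0.3756 + 0.4·0.2732 + 0.6·0.3512; P(line X) ≈ 0.3923, P(line Y) ≈ 0.2075, P(line Z) ≈ 0.4002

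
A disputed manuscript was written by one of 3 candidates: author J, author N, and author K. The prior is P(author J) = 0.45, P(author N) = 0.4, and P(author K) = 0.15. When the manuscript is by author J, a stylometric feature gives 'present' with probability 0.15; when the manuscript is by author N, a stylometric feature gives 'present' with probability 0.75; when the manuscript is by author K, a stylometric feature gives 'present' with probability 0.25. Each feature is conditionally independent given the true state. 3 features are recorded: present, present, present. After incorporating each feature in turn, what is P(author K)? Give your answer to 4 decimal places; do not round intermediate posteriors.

0.0136

After 'present': normaliser = 0.15·0.4500 + 0.75·0.4000 + 0.25·0.1500; P(author J) ≈ 0.1667, P(author N) ≈ 0.7407, P(author K) ≈ 0.0926
After 'present': normaliser = 0.15·0.1667 + 0.75·0.7407 + 0.25·0.0926; P(author J) ≈ 0.0414, P(author N) ≈ 0.9202, P(author K) ≈ 0.0383
After 'present': normaliser = 0.15·0.0414 + 0.75·0.9202 + 0.25·0.0383; P(author J) ≈ 0.0088, P(author N) ≈ 0.9776, P(author K) ≈ 0.0136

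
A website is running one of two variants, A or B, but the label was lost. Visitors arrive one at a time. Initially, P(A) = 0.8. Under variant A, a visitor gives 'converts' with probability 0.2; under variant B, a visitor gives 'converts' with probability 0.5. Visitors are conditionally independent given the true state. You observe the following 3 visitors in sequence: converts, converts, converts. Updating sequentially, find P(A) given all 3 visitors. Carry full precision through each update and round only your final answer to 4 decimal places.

Each posterior becomes the prior for the next update.
After 'converts': P(A) = 0.2·0.8000 / (0.2·0.8000 + 0.5·0.2000) ≈ 0.6154
After 'converts': P(A) = 0.2·0.6154 / (0.2·0.6154 + 0.5·0.3846) ≈ 0.3902
After 'converts': P(A) = 0.2·0.3902 / (0.2·0.3902 + 0.5·0.6098) ≈ 0.2038

0.2038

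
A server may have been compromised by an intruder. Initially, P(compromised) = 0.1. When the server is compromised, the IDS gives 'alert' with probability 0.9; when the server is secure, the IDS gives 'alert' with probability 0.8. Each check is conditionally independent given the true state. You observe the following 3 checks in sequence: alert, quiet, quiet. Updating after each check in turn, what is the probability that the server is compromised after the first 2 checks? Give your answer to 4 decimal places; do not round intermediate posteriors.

0.0588

Each posterior becomes the prior for the next update.
After 'alert': P(compromised) = 0.9·0.1000 / (0.9·0.1000 + 0.8·0.9000) ≈ 0.1111
After 'quiet': P(compromised) = 0.1·0.1111 / (0.1·0.1111 + 0.2·0.8889) ≈ 0.0588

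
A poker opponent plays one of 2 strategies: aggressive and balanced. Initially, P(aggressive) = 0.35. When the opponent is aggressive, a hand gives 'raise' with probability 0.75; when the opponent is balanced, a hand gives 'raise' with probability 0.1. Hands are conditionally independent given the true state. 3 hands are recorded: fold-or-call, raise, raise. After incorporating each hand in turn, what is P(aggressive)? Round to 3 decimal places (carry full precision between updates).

Each posterior becomes the prior for the next update.
After 'fold-or-call': P(aggressive) = 0.25·0.3500 / (0.25·0.3500 + 0.9·0.6500) ≈ 0.1301
After 'raise': P(aggressive) = 0.75·0.1301 / (0.75·0.1301 + 0.1·0.8699) ≈ 0.5287
After 'raise': P(aggressive) = 0.75·0.5287 / (0.75·0.5287 + 0.1·0.4713) ≈ 0.8938

0.894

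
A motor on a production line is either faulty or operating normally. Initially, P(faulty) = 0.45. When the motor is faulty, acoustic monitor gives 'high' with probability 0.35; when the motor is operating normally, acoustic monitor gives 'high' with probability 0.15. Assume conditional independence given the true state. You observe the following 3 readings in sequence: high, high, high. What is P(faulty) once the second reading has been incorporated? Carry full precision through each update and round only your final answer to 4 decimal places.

After 'high': P(faulty) = 0.35·0.4500 / (0.35·0.4500 + 0.15·0.5500) ≈ 0.6562
After 'high': P(faulty) = 0.35·0.6562 / (0.35·0.6562 + 0.15·0.3438) ≈ 0.8167

0.8167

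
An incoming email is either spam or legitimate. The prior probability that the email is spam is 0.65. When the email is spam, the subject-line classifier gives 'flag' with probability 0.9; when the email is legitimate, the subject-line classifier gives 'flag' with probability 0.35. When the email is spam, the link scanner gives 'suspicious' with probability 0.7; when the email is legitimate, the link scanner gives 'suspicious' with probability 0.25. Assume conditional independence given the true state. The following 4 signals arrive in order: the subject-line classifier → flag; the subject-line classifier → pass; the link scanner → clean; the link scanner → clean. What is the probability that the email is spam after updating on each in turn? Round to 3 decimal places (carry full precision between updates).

Apply Bayes' rule sequentially, carrying P(spam) forward.
After the subject-line classifier='flag': P(spam) = 0.9·0.6500 / (0.9·0.6500 + 0.35·0.3500) ≈ 0.8269
After the subject-line classifier='pass': P(spam) = 0.1·0.8269 / (0.1·0.8269 + 0.65·0.1731) ≈ 0.4235
After the link scanner='clean': P(spam) = 0.3·0.4235 / (0.3·0.4235 + 0.75·0.5765) ≈ 0.2271
After the link scanner='clean': P(spam) = 0.3·0.2271 / (0.3·0.2271 + 0.75·0.7729) ≈ 0.1052

0.105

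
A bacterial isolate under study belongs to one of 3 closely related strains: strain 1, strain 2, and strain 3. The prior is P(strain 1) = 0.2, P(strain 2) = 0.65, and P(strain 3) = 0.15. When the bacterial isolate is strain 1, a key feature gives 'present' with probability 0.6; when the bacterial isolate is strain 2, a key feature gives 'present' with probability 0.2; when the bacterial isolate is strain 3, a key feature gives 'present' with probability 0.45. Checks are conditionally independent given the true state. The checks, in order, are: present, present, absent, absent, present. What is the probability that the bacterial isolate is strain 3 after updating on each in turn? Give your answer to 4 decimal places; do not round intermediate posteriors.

After 'present': normaliser = 0.6·0.2000 + 0.2·0.6500 + 0.45·0.1500; P(strain 1) ≈ 0.3780, P(strain 2) ≈ 0.4094, P(strain 3) ≈ 0.2126
After 'present': normaliser = 0.6·0.3780 + 0.2·0.4094 + 0.45·0.2126; P(strain 1) ≈ 0.5609, P(strain 2) ≈ 0.2025, P(strain 3) ≈ 0.2366
After 'absent': normaliser = 0.4·0.5609 + 0.8·0.2025 + 0.55·0.2366; P(strain 1) ≈ 0.4343, P(strain 2) ≈ 0.3137, P(strain 3) ≈ 0.2520
After 'absent': normaliser = 0.4·0.4343 + 0.8·0.3137 + 0.55·0.2520; P(strain 1) ≈ 0.3084, P(strain 2) ≈ 0.4455, P(strain 3) ≈ 0.2460
After 'present': normaliser = 0.6·0.3084 + 0.2·0.4455 + 0.45·0.2460; P(strain 1) ≈ 0.4808, P(strain 2) ≈ 0.2315, P(strain 3) ≈ 0.2876

0.2876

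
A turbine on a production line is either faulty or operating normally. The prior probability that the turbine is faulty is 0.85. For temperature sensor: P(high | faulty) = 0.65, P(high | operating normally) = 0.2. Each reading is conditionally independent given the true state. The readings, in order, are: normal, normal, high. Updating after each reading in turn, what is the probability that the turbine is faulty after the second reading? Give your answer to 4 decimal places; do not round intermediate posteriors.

After 'normal': P(faulty) = 0.35·0.8500 / (0.35·0.8500 + 0.8·0.1500) ≈ 0.7126
After 'normal': P(faulty) = 0.35·0.7126 / (0.35·0.7126 + 0.8·0.2874) ≈ 0.5203

0.5203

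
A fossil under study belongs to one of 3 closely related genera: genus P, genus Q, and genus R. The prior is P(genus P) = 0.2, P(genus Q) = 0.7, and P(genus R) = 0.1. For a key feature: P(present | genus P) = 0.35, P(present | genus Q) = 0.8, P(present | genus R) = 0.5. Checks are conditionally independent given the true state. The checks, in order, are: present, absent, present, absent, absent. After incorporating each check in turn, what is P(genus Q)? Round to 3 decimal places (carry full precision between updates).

0.267

After 'present': normaliser = 0.35·0.2000 + 0.8·0.7000 + 0.5·0.1000; P(genus P) ≈ 0.1029, P(genus Q) ≈ 0.8235, P(genus R) ≈ 0.0735
After 'absent': normaliser = 0.65·0.1029 + 0.2·0.8235 + 0.5·0.0735; P(genus P) ≈ 0.2493, P(genus Q) ≈ 0.6137, P(genus R) ≈ 0.1370
After 'present': normaliser = 0.35·0.2493 + 0.8·0.6137 + 0.5·0.1370; P(genus P) ≈ 0.1349, P(genus Q) ≈ 0.7592, P(genus R) ≈ 0.1059
After 'absent': normaliser = 0.65·0.1349 + 0.2·0.7592 + 0.5·0.1059; P(genus P) ≈ 0.2999, P(genus Q) ≈ 0.5191, P(genus R) ≈ 0.1810
After 'absent': normaliser = 0.65·0.2999 + 0.2·0.5191 + 0.5·0.1810; P(genus P) ≈ 0.5007, P(genus Q) ≈ 0.2667, P(genus R) ≈ 0.2326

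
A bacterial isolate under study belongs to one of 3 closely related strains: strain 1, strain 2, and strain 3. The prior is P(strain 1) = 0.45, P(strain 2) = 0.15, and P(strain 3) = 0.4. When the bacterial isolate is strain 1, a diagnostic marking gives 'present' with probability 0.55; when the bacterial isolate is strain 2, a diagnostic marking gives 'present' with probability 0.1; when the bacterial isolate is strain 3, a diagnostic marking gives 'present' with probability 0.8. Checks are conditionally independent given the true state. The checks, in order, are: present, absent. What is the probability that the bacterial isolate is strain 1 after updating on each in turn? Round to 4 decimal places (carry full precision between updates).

Each posterior becomes the prior for the next update.
After 'present': normaliser = 0.55·0.4500 + 0.1·0.1500 + 0.8·0.4000; P(strain 1) ≈ 0.4249, P(strain 2) ≈ 0.0258, P(strain 3) ≈ 0.5494
After 'absent': normaliser = 0.45·0.4249 + 0.9·0.0258 + 0.2·0.5494; P(strain 1) ≈ 0.5897, P(strain 2) ≈ 0.0715, P(strain 3) ≈ 0.3388

0.5897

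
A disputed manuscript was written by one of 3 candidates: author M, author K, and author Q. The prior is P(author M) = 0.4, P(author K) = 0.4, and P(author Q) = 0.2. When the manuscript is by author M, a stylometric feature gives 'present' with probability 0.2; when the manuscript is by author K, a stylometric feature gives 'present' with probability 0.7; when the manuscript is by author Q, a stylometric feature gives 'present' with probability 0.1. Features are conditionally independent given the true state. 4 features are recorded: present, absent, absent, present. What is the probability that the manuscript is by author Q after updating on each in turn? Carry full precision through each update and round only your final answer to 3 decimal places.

0.055

After 'present': normaliser = 0.2·0.4000 + 0.7·0.4000 + 0.1·0.2000; P(author M) ≈ 0.2105, P(author K) ≈ 0.7368, P(author Q) ≈ 0.0526
After 'absent': normaliser = 0.8·0.2105 + 0.3·0.7368 + 0.9·0.0526; P(author M) ≈ 0.3855, P(author K) ≈ 0.5060, P(author Q) ≈ 0.1084
After 'absent': normaliser = 0.8·0.3855 + 0.3·0.5060 + 0.9·0.1084; P(author M) ≈ 0.5529, P(author K) ≈ 0.2721, P(author Q) ≈ 0.1749
After 'present': normaliser = 0.2·0.5529 + 0.7·0.2721 + 0.1·0.1749; P(author M) ≈ 0.3471, P(author K) ≈ 0.5980, P(author Q) ≈ 0.0549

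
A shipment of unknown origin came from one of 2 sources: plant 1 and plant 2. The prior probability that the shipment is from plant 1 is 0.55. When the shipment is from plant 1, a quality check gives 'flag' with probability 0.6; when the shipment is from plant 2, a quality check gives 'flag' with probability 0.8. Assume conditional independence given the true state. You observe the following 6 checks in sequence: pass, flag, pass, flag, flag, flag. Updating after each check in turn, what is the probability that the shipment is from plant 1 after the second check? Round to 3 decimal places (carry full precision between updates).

0.647

After 'pass': P(plant 1) = 0.4·0.5500 / (0.4·0.5500 + 0.2·0.4500) ≈ 0.7097
After 'flag': P(plant 1) = 0.6·0.7097 / (0.6·0.7097 + 0.8·0.2903) ≈ 0.6471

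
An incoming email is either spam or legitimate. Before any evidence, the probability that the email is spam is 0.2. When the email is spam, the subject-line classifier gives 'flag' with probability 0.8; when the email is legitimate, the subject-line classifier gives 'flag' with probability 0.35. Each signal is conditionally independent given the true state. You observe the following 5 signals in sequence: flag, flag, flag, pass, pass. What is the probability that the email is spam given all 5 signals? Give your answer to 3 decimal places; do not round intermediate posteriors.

Apply Bayes' rule sequentially, carrying P(spam) forward.
After 'flag': P(spam) = 0.8·0.2000 / (0.8·0.2000 + 0.35·0.8000) ≈ 0.3636
After 'flag': P(spam) = 0.8·0.3636 / (0.8·0.3636 + 0.35·0.6364) ≈ 0.5664
After 'flag': P(spam) = 0.8·0.5664 / (0.8·0.5664 + 0.35·0.4336) ≈ 0.7491
After 'pass': P(spam) = 0.2·0.7491 / (0.2·0.7491 + 0.65·0.2509) ≈ 0.4788
After 'pass': P(spam) = 0.2·0.4788 / (0.2·0.4788 + 0.65·0.5212) ≈ 0.2204

0.220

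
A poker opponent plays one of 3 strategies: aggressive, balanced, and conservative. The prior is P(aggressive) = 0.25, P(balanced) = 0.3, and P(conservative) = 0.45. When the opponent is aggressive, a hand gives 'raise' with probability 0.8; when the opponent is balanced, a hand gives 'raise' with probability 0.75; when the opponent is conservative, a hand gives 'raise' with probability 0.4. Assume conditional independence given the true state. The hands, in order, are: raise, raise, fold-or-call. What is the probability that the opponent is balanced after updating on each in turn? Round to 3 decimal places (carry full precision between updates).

Each posterior becomes the prior for the next update.
After 'raise': normaliser = 0.8·0.2500 + 0.75·0.3000 + 0.4·0.4500; P(aggressive) ≈ 0.3306, P(balanced) ≈ 0.3719, P(conservative) ≈ 0.2975
After 'raise': normaliser = 0.8·0.3306 + 0.75·0.3719 + 0.4·0.2975; P(aggressive) ≈ 0.3993, P(balanced) ≈ 0.4211, P(conservative) ≈ 0.1797
After 'fold-or-call': normaliser = 0.2·0.3993 + 0.25·0.4211 + 0.6·0.1797; P(aggressive) ≈ 0.2726, P(balanced) ≈ 0.3594, P(conservative) ≈ 0.3680

0.359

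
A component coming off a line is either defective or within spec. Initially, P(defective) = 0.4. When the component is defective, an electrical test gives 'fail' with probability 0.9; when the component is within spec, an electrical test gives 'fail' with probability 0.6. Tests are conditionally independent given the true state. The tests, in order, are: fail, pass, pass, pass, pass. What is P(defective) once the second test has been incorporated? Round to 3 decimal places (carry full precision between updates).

0.200

After 'fail': P(defective) = 0.9·0.4000 / (0.9·0.4000 + 0.6·0.6000) ≈ 0.5000
After 'pass': P(defective) = 0.1·0.5000 / (0.1·0.5000 + 0.4·0.5000) ≈ 0.2000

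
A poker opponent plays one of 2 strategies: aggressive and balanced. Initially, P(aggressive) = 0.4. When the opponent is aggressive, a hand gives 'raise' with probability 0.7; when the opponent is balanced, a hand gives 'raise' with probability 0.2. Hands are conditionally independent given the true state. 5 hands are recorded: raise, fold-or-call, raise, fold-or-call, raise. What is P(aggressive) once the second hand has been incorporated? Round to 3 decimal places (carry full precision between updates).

0.467

After 'raise': P(aggressive) = 0.7·0.4000 / (0.7·0.4000 + 0.2·0.6000) ≈ 0.7000
After 'fold-or-call': P(aggressive) = 0.3·0.7000 / (0.3·0.7000 + 0.8·0.3000) ≈ 0.4667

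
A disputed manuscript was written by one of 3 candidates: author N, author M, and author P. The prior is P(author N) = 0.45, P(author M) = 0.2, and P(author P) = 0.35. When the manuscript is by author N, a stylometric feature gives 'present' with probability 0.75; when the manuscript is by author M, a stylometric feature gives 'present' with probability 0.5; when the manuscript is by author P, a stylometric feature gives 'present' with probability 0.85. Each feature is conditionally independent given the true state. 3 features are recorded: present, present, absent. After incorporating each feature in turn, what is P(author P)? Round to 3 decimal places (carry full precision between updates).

Each posterior becomes the prior for the next update.
After 'present': normaliser = 0.75·0.4500 + 0.5·0.2000 + 0.85·0.3500; P(author N) ≈ 0.4592, P(author M) ≈ 0.1361, P(author P) ≈ 0.4048
After 'present': normaliser = 0.75·0.4592 + 0.5·0.1361 + 0.85·0.4048; P(author N) ≈ 0.4553, P(author M) ≈ 0.0899, P(author P) ≈ 0.4548
After 'absent': normaliser = 0.25·0.4553 + 0.5·0.0899 + 0.15·0.4548; P(author N) ≈ 0.5014, P(author M) ≈ 0.1981, P(author P) ≈ 0.3005

0.301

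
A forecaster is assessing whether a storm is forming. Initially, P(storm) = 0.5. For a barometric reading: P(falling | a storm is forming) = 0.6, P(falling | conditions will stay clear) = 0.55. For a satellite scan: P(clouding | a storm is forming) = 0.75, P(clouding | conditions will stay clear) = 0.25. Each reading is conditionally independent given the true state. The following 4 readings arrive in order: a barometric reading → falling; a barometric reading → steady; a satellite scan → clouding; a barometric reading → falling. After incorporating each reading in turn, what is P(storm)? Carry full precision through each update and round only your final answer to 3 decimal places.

After a barometric reading='falling': P(storm) = 0.6·0.5000 / (0.6·0.5000 + 0.55·0.5000) ≈ 0.5217
After a barometric reading='steady': P(storm) = 0.4·0.5217 / (0.4·0.5217 + 0.45·0.4783) ≈ 0.4923
After a satellite scan='clouding': P(storm) = 0.75·0.4923 / (0.75·0.4923 + 0.25·0.5077) ≈ 0.7442
After a barometric reading='falling': P(storm) = 0.6·0.7442 / (0.6·0.7442 + 0.55·0.2558) ≈ 0.7604

0.760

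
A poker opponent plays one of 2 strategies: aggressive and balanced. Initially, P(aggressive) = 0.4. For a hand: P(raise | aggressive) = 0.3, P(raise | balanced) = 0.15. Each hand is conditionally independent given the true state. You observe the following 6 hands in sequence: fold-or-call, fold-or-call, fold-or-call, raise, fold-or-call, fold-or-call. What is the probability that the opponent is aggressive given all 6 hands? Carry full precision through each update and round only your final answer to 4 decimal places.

0.3356

After 'fold-or-call': P(aggressive) = 0.7·0.4000 / (0.7·0.4000 + 0.85·0.6000) ≈ 0.3544
After 'fold-or-call': P(aggressive) = 0.7·0.3544 / (0.7·0.3544 + 0.85·0.6456) ≈ 0.3114
After 'fold-or-call': P(aggressive) = 0.7·0.3114 / (0.7·0.3114 + 0.85·0.6886) ≈ 0.2713
After 'raise': P(aggressive) = 0.3·0.2713 / (0.3·0.2713 + 0.15·0.7287) ≈ 0.4268
After 'fold-or-call': P(aggressive) = 0.7·0.4268 / (0.7·0.4268 + 0.85·0.5732) ≈ 0.3801
After 'fold-or-call': P(aggressive) = 0.7·0.3801 / (0.7·0.3801 + 0.85·0.6199) ≈ 0.3356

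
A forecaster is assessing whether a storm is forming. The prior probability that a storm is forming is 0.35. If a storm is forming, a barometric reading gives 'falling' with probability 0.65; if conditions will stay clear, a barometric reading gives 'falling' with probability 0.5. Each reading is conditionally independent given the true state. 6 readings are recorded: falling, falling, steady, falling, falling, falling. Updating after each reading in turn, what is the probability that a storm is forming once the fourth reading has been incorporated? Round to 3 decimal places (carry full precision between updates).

0.453

After 'falling': P(storm) = 0.65·0.3500 / (0.65·0.3500 + 0.5·0.6500) ≈ 0.4118
After 'falling': P(storm) = 0.65·0.4118 / (0.65·0.4118 + 0.5·0.5882) ≈ 0.4764
After 'steady': P(storm) = 0.35·0.4764 / (0.35·0.4764 + 0.5·0.5236) ≈ 0.3891
After 'falling': P(storm) = 0.65·0.3891 / (0.65·0.3891 + 0.5·0.6109) ≈ 0.4530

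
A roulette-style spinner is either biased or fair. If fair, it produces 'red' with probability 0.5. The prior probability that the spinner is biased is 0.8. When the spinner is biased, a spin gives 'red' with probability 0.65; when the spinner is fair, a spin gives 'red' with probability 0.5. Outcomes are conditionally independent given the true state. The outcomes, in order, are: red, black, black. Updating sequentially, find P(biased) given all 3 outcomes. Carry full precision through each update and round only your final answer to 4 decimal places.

0.7182

After 'red': P(biased) = 0.65·0.8000 / (0.65·0.8000 + 0.5·0.2000) ≈ 0.8387
After 'black': P(biased) = 0.35·0.8387 / (0.35·0.8387 + 0.5·0.1613) ≈ 0.7845
After 'black': P(biased) = 0.35·0.7845 / (0.35·0.7845 + 0.5·0.2155) ≈ 0.7182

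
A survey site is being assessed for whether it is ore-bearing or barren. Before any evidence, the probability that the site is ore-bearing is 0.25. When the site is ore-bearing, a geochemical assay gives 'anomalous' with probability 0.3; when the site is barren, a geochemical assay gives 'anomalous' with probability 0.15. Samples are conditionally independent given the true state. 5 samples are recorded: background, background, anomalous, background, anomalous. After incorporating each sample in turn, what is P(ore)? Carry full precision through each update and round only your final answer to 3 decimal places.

0.427

After 'background': P(ore) = 0.7·0.2500 / (0.7·0.2500 + 0.85·0.7500) ≈ 0.2154
After 'background': P(ore) = 0.7·0.2154 / (0.7·0.2154 + 0.85·0.7846) ≈ 0.1844
After 'anomalous': P(ore) = 0.3·0.1844 / (0.3·0.1844 + 0.15·0.8156) ≈ 0.3114
After 'background': P(ore) = 0.7·0.3114 / (0.7·0.3114 + 0.85·0.6886) ≈ 0.2713
After 'anomalous': P(ore) = 0.3·0.2713 / (0.3·0.2713 + 0.15·0.7287) ≈ 0.4268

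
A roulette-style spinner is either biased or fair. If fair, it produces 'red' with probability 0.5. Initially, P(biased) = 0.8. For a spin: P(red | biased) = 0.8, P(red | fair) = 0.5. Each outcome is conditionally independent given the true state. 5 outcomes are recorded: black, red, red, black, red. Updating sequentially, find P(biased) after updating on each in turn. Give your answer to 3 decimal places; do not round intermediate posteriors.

0.724

After 'black': P(biased) = 0.2·0.8000 / (0.2·0.8000 + 0.5·0.2000) ≈ 0.6154
After 'red': P(biased) = 0.8·0.6154 / (0.8·0.6154 + 0.5·0.3846) ≈ 0.7191
After 'red': P(biased) = 0.8·0.7191 / (0.8·0.7191 + 0.5·0.2809) ≈ 0.8038
After 'black': P(biased) = 0.2·0.8038 / (0.2·0.8038 + 0.5·0.1962) ≈ 0.6210
After 'red': P(biased) = 0.8·0.6210 / (0.8·0.6210 + 0.5·0.3790) ≈ 0.7239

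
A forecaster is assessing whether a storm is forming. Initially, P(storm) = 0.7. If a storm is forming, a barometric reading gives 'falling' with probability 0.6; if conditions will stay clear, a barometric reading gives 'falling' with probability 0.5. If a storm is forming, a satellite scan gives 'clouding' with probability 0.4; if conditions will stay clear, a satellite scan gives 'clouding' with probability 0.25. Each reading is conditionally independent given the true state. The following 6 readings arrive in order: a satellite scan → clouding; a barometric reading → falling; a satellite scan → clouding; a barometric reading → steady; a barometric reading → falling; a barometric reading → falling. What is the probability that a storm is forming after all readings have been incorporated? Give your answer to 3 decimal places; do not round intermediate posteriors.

0.892

After a satellite scan='clouding': P(storm) = 0.4·0.7000 / (0.4·0.7000 + 0.25·0.3000) ≈ 0.7887
After a barometric reading='falling': P(storm) = 0.6·0.7887 / (0.6·0.7887 + 0.5·0.2113) ≈ 0.8175
After a satellite scan='clouding': P(storm) = 0.4·0.8175 / (0.4·0.8175 + 0.25·0.1825) ≈ 0.8776
After a barometric reading='steady': P(storm) = 0.4·0.8776 / (0.4·0.8776 + 0.5·0.1224) ≈ 0.8515
After a barometric reading='falling': P(storm) = 0.6·0.8515 / (0.6·0.8515 + 0.5·0.1485) ≈ 0.8731
After a barometric reading='falling': P(storm) = 0.6·0.8731 / (0.6·0.8731 + 0.5·0.1269) ≈ 0.8920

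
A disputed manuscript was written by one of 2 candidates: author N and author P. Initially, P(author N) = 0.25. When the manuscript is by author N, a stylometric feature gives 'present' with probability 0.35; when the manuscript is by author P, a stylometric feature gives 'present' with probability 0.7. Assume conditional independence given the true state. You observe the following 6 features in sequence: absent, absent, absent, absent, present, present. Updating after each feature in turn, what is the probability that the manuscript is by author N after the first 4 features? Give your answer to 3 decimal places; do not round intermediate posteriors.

0.880

After 'absent': P(author N) = 0.65·0.2500 / (0.65·0.2500 + 0.3·0.7500) ≈ 0.4194
After 'absent': P(author N) = 0.65·0.4194 / (0.65·0.4194 + 0.3·0.5806) ≈ 0.6101
After 'absent': P(author N) = 0.65·0.6101 / (0.65·0.6101 + 0.3·0.3899) ≈ 0.7722
After 'absent': P(author N) = 0.65·0.7722 / (0.65·0.7722 + 0.3·0.2278) ≈ 0.8802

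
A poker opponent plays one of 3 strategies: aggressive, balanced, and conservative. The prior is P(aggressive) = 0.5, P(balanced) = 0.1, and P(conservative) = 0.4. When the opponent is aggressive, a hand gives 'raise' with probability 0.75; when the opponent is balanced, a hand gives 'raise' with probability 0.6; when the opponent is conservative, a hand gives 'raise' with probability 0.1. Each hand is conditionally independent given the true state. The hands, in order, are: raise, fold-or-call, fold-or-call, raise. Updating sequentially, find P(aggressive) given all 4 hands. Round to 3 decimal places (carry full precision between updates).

After 'raise': normaliser = 0.75·0.5000 + 0.6·0.1000 + 0.1·0.4000; P(aggressive) ≈ 0.7895, P(balanced) ≈ 0.1263, P(conservative) ≈ 0.0842
After 'fold-or-call': normaliser = 0.25·0.7895 + 0.4·0.1263 + 0.9·0.0842; P(aggressive) ≈ 0.6098, P(balanced) ≈ 0.1561, P(conservative) ≈ 0.2341
After 'fold-or-call': normaliser = 0.25·0.6098 + 0.4·0.1561 + 0.9·0.2341; P(aggressive) ≈ 0.3582, P(balanced) ≈ 0.1467, P(conservative) ≈ 0.4951
After 'raise': normaliser = 0.75·0.3582 + 0.6·0.1467 + 0.1·0.4951; P(aggressive) ≈ 0.6614, P(balanced) ≈ 0.2167, P(conservative) ≈ 0.1219

0.661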